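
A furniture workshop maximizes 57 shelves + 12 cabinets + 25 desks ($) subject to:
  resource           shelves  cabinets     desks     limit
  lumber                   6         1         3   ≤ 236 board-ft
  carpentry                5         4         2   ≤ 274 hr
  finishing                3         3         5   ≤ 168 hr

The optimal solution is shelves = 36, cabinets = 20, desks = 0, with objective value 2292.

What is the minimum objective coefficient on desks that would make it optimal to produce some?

32

At the optimum: lumber uses 236 of 236 (binding); carpentry uses 260 of 274 (slack = 14); finishing uses 168 of 168 (binding).
By complementary slackness, y = 0 for the non-binding constraint.
Dual feasibility on the basic columns requires 6·y_lumber + 3·y_finishing = 57, 1·y_lumber + 3·y_finishing = 12.
This yields shadow prices y_lumber = 9, y_finishing = 1.
desks enters the basis when its profit ≥ yᵀa₃ = 9·3 + 1·5 = 32.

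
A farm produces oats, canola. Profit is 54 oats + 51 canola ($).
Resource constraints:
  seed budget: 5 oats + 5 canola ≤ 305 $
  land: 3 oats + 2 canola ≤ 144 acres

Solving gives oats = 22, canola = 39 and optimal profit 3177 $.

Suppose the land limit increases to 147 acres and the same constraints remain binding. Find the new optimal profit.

At the optimum: seed budget uses 305 of 305 (binding); land uses 144 of 144 (binding).
The binding rows give the dual system: 5·y_seed budget + 3·y_land = 54 and 5·y_seed budget + 2·y_land = 51.
Solving: y_seed budget = 9, y_land = 3.
Δz = y_land·Δb = 3 × (3) = 9, so new z* = 3177 + 9 = 3186.

3186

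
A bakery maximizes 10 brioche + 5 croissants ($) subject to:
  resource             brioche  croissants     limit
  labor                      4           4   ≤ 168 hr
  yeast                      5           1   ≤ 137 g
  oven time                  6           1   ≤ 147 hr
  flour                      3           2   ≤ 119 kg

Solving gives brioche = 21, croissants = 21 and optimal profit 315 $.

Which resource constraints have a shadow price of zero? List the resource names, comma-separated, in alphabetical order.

flour, yeast

labor: 168/168 (binding)
yeast: 126/137 (slack 11)
oven time: 147/147 (binding)
flour: 105/119 (slack 14)
By complementary slackness, a constraint with positive slack has shadow price 0 → flour, yeast.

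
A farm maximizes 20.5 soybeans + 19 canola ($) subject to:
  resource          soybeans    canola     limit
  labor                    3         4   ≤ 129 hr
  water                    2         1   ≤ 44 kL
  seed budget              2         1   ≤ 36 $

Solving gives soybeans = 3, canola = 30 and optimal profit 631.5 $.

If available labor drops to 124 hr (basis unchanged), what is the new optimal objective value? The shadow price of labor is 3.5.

614

Δb = -5, so new z* = 631.5 + (3.5)·(-5) = 631.5 − 17.5 = 614.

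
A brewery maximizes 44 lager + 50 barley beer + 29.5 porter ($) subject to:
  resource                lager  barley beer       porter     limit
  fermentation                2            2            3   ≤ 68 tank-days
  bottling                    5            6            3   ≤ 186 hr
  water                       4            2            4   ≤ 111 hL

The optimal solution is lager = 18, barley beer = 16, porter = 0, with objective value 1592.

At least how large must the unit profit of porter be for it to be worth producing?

39

Check each constraint at x*: fermentation 68/68 (tight); bottling 186/186 (tight); water 104/111 (slack 7).
Since water is not tight, its dual is 0.
Dual feasibility on the basic columns requires 2·y_fermentation + 5·y_bottling = 44, 2·y_fermentation + 6·y_bottling = 50.
→ y_fermentation = 7 and y_bottling = 6.
porter enters the basis when its profit ≥ yᵀa₃ = 7·3 + 6·3 = 39.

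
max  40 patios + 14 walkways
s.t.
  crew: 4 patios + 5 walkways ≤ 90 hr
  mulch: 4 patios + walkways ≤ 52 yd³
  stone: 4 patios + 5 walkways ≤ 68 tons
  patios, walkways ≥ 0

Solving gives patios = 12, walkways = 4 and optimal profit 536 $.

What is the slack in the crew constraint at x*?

crew used = 4·12 + 5·4 = 68; slack = 90 − 68 = 22.

22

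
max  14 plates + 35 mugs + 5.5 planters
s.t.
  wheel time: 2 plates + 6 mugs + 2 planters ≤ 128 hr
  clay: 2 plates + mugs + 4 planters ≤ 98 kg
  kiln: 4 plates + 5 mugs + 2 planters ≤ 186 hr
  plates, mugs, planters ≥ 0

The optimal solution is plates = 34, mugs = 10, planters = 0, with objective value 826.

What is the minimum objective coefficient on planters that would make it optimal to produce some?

At the optimum: wheel time uses 128 of 128 (binding); clay uses 78 of 98 (slack = 20); kiln uses 186 of 186 (binding).
Slack constraints have shadow price 0 (complementary slackness).
Dual feasibility on the basic columns requires 2·y_wheel time + 4·y_kiln = 14, 6·y_wheel time + 5·y_kiln = 35.
This yields shadow prices y_wheel time = 5, y_kiln = 1.
planters enters the basis when its profit ≥ yᵀa₃ = 5·2 + 1·2 = 12.

12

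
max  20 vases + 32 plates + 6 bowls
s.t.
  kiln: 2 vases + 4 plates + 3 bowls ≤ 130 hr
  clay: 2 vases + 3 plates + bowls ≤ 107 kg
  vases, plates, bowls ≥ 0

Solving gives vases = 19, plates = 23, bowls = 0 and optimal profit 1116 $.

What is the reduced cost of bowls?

At the optimum: kiln uses 130 of 130 (binding); clay uses 107 of 107 (binding).
From A_Bᵀ y = c: 2·y_kiln + 2·y_clay = 20; 4·y_kiln + 3·y_clay = 32.
Solving: y_kiln = 2, y_clay = 8.
Reduced cost of bowls: c₃ − yᵀa₃ = 6 − (2·3 + 8·1) = 6 − 14 = -8.

-8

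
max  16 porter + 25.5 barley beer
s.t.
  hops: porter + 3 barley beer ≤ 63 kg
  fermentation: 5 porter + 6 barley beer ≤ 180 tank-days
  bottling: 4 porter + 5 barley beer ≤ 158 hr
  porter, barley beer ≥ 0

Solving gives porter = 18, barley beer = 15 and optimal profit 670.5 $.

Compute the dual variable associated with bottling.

Check each constraint at x*: hops 63/63 (tight); fermentation 180/180 (tight); bottling 147/158 (slack 11).
By complementary slackness, y = 0 for the non-binding constraint.
The binding rows give the dual system: 1·y_hops + 5·y_fermentation = 16 and 3·y_hops + 6·y_fermentation = 25.5.
This yields shadow prices y_hops = 3.5, y_fermentation = 2.5.
Shadow price of bottling = 0.

0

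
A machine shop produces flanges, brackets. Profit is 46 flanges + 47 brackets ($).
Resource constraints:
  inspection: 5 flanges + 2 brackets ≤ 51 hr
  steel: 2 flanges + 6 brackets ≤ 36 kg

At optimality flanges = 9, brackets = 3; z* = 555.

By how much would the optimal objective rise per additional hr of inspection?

Check each constraint at x*: inspection 51/51 (tight); steel 36/36 (tight).
From A_Bᵀ y = c: 5·y_inspection + 2·y_steel = 46; 2·y_inspection + 6·y_steel = 47.
Solving: y_inspection = 7, y_steel = 5.5.
Shadow price of inspection = 7.

7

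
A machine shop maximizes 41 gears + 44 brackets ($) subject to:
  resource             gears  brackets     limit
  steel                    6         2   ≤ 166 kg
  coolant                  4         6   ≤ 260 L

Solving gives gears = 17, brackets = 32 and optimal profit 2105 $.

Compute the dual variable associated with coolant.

Check each constraint at x*: steel 166/166 (tight); coolant 260/260 (tight).
The binding rows give the dual system: 6·y_steel + 4·y_coolant = 41 and 2·y_steel + 6·y_coolant = 44.
→ y_steel = 2.5 and y_coolant = 6.5.
Shadow price of coolant = 6.5.

6.5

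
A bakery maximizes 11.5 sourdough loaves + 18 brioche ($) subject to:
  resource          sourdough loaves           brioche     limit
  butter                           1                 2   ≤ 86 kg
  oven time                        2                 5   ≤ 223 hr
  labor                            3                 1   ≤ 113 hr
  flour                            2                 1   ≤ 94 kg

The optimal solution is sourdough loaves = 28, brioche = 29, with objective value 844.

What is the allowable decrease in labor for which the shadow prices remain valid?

Binding constraints: butter, labor. The basis is B = [[1,2],[3,1]] with det -5.
Per unit decrease in labor, x* moves by d = (-0.4, 0.2).
The basis stays optimal until sourdough loaves reaches 0; allowable decrease = 70 hr.

70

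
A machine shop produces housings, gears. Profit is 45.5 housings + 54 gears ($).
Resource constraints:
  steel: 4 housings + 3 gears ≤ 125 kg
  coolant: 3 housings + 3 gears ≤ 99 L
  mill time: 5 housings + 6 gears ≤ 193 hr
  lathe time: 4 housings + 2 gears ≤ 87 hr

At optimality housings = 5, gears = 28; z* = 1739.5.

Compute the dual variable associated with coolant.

1

Binding: coolant and mill time. Non-binding: steel (21 unused), lathe time (11 unused).
By complementary slackness, y = 0 for the non-binding constraints.
From A_Bᵀ y = c: 3·y_coolant + 5·y_mill time = 45.5; 3·y_coolant + 6·y_mill time = 54.
→ y_coolant = 1 and y_mill time = 8.5.
Shadow price of coolant = 1.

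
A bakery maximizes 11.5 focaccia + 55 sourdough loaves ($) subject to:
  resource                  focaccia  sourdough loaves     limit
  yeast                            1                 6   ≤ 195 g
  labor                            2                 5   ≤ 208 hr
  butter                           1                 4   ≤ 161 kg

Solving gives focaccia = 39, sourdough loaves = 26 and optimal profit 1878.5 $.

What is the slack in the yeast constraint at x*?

yeast used = 1·39 + 6·26 = 195; slack = 195 − 195 = 0.

0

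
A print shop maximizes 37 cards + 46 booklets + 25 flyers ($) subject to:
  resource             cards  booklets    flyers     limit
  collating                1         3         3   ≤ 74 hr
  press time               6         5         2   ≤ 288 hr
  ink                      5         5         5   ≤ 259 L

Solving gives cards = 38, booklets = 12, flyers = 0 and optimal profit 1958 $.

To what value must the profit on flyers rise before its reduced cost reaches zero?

Check each constraint at x*: collating 74/74 (tight); press time 288/288 (tight); ink 250/259 (slack 9).
Since ink is not tight, its dual is 0.
The binding rows give the dual system: 1·y_collating + 6·y_press time = 37 and 3·y_collating + 5·y_press time = 46.
→ y_collating = 7 and y_press time = 5.
flyers enters the basis when its profit ≥ yᵀa₃ = 7·3 + 5·2 = 31.

31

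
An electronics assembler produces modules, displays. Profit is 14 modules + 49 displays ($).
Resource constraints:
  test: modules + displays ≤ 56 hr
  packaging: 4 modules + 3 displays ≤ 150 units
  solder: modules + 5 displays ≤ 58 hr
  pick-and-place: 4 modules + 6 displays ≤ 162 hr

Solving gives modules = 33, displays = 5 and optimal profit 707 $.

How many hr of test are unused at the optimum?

test used = 1·33 + 1·5 = 38; slack = 56 − 38 = 18.

18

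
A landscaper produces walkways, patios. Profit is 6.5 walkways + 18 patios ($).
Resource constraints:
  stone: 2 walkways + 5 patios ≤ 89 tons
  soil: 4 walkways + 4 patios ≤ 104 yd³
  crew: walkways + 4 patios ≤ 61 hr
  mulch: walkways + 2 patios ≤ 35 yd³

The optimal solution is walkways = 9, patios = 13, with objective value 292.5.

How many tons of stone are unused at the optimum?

stone used = 2·9 + 5·13 = 83; slack = 89 − 83 = 6.

6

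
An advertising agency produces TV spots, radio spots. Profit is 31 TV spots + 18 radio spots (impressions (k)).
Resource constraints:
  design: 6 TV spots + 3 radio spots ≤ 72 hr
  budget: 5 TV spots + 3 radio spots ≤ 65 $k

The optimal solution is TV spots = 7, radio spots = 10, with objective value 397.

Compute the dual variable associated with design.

1

At the optimum: design uses 72 of 72 (binding); budget uses 65 of 65 (binding).
Dual feasibility on the basic columns requires 6·y_design + 5·y_budget = 31, 3·y_design + 3·y_budget = 18.
Solving: y_design = 1, y_budget = 5.
Shadow price of design = 1.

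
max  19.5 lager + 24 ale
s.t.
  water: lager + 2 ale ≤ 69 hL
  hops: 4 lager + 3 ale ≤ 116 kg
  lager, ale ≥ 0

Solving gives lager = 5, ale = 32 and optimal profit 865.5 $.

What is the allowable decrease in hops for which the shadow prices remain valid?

12.5

Binding constraints: water, hops. The basis is B = [[1,2],[4,3]] with det -5.
Per unit decrease in hops, x* moves by d = (-0.4, 0.2).
The basis stays optimal until lager reaches 0; allowable decrease = 12.5 kg.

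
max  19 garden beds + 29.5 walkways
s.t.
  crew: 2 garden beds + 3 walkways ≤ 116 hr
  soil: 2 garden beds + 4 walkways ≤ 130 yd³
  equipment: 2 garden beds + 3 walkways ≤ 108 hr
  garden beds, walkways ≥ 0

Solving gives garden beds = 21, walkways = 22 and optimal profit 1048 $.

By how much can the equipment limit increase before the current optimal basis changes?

Binding constraints: soil, equipment. The basis is B = [[2,4],[2,3]] with det -2.
Per unit increase in equipment, x* moves by d = (2, -1).
The basis stays optimal until crew becomes binding; allowable increase = 8 hr.

8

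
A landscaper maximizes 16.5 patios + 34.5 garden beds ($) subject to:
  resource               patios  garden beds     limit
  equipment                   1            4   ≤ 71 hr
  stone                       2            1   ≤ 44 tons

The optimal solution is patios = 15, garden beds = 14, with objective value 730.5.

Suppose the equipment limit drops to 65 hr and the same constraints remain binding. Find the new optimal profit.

Both equipment and stone are binding at x*.
The binding rows give the dual system: 1·y_equipment + 2·y_stone = 16.5 and 4·y_equipment + 1·y_stone = 34.5.
Solving: y_equipment = 7.5, y_stone = 4.5.
Δz = y_equipment·Δb = 7.5 × (-6) = -45, so new z* = 730.5 − 45 = 685.5.

685.5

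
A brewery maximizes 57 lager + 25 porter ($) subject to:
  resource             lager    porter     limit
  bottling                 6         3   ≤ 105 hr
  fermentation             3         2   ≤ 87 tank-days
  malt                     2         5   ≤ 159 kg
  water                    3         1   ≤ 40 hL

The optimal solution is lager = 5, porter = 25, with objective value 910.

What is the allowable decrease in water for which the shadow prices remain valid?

Binding constraints: bottling, water. The basis is B = [[6,3],[3,1]] with det -3.
Per unit decrease in water, x* moves by d = (-1, 2).
The basis stays optimal until malt becomes binding; allowable decrease = 3 hL.

3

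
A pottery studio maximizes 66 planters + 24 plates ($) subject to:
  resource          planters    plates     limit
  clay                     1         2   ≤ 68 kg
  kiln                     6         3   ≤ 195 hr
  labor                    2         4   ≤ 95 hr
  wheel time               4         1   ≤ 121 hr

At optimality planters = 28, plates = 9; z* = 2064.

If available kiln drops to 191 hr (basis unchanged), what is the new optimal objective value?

2044

At the optimum: clay uses 46 of 68 (slack = 22); kiln uses 195 of 195 (binding); labor uses 92 of 95 (slack = 3); wheel time uses 121 of 121 (binding).
By complementary slackness, y = 0 for the non-binding constraints.
The binding rows give the dual system: 6·y_kiln + 4·y_wheel time = 66 and 3·y_kiln + 1·y_wheel time = 24.
This yields shadow prices y_kiln = 5, y_wheel time = 9.
Δz = y_kiln·Δb = 5 × (-4) = -20, so new z* = 2064 − 20 = 2044.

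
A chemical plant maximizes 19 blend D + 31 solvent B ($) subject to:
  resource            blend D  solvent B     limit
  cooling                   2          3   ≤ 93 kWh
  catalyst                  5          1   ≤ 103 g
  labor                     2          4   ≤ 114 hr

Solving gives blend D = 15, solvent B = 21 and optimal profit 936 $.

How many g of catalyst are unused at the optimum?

catalyst used = 5·15 + 1·21 = 96; slack = 103 − 96 = 7.

7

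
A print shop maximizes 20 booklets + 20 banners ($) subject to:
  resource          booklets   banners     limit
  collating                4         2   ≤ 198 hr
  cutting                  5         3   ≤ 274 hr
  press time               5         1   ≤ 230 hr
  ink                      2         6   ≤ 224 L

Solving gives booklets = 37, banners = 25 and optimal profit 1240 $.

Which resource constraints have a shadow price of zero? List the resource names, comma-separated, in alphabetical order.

cutting, press time

collating: 198/198 (binding)
cutting: 260/274 (slack 14)
press time: 210/230 (slack 20)
ink: 224/224 (binding)
By complementary slackness, a constraint with positive slack has shadow price 0 → cutting, press time.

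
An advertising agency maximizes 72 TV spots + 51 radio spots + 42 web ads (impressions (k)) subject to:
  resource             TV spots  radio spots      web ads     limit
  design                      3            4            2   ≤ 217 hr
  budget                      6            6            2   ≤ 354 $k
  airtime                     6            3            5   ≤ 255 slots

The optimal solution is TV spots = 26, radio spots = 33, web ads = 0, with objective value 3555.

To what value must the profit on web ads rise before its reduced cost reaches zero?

45

Check each constraint at x*: design 210/217 (slack 7); budget 354/354 (tight); airtime 255/255 (tight).
Slack constraints have shadow price 0 (complementary slackness).
From A_Bᵀ y = c: 6·y_budget + 6·y_airtime = 72; 6·y_budget + 3·y_airtime = 51.
→ y_budget = 5 and y_airtime = 7.
web ads enters the basis when its profit ≥ yᵀa₃ = 5·2 + 7·5 = 45.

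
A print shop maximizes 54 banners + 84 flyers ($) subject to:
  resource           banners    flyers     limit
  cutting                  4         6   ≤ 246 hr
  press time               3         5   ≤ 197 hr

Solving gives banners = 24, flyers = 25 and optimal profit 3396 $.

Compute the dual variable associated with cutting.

9

At the optimum: cutting uses 246 of 246 (binding); press time uses 197 of 197 (binding).
Dual feasibility on the basic columns requires 4·y_cutting + 3·y_press time = 54, 6·y_cutting + 5·y_press time = 84.
Solving: y_cutting = 9, y_press time = 6.
Shadow price of cutting = 9.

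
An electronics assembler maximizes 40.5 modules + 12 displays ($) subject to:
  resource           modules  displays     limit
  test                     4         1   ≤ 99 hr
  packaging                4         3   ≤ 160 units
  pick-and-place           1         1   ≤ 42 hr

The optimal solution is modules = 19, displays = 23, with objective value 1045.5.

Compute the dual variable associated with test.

9.5

Binding: test and pick-and-place. Non-binding: packaging (15 unused).
By complementary slackness, y = 0 for the non-binding constraint.
The binding rows give the dual system: 4·y_test + 1·y_pick-and-place = 40.5 and 1·y_test + 1·y_pick-and-place = 12.
Solving: y_test = 9.5, y_pick-and-place = 2.5.
Shadow price of test = 9.5.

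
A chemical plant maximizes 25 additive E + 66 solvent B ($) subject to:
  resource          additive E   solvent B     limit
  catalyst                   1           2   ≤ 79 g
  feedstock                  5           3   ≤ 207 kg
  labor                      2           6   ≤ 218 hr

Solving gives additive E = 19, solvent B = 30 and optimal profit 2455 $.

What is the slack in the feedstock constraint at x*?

22

feedstock used = 5·19 + 3·30 = 185; slack = 207 − 185 = 22.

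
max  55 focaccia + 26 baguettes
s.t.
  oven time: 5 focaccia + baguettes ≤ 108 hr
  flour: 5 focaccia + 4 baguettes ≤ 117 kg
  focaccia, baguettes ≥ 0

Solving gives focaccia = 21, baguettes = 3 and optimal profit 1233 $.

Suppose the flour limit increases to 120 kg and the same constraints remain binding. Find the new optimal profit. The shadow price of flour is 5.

Δb = 3, so new z* = 1233 + (5)·(3) = 1233 + 15 = 1248.

1248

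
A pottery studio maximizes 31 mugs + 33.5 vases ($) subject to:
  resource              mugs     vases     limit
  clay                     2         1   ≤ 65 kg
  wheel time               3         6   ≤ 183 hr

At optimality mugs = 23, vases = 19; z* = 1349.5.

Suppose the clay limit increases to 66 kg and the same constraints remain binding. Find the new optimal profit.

1359

Both clay and wheel time are binding at x*.
The binding rows give the dual system: 2·y_clay + 3·y_wheel time = 31 and 1·y_clay + 6·y_wheel time = 33.5.
→ y_clay = 9.5 and y_wheel time = 4.
Δz = y_clay·Δb = 9.5 × (1) = 9.5, so new z* = 1349.5 + 9.5 = 1359.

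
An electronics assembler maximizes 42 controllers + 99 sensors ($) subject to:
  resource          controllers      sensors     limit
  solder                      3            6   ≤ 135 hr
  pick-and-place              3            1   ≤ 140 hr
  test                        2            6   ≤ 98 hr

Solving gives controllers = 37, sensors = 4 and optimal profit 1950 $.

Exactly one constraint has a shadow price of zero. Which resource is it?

solder: 135/135 (binding)
pick-and-place: 115/140 (slack 25)
test: 98/98 (binding)
By complementary slackness, a constraint with positive slack has shadow price 0 → pick-and-place.

pick-and-place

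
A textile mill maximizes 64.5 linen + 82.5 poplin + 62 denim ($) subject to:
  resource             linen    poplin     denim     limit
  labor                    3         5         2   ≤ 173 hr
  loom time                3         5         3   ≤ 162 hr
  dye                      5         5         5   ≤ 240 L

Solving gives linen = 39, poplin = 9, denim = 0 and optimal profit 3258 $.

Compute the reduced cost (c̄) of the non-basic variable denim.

Check each constraint at x*: labor 162/173 (slack 11); loom time 162/162 (tight); dye 240/240 (tight).
By complementary slackness, y = 0 for the non-binding constraint.
The binding rows give the dual system: 3·y_loom time + 5·y_dye = 64.5 and 5·y_loom time + 5·y_dye = 82.5.
Solving: y_loom time = 9, y_dye = 7.5.
Reduced cost of denim: c₃ − yᵀa₃ = 62 − (9·3 + 7.5·5) = 62 − 64.5 = -2.5.

-2.5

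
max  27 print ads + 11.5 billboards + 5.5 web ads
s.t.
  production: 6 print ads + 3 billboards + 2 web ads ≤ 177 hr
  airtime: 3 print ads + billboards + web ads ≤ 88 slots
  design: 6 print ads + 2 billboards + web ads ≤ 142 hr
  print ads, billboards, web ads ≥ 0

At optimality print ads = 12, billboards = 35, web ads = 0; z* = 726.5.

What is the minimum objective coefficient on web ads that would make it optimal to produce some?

Binding: production and design. Non-binding: airtime (17 unused).
Since airtime is not tight, its dual is 0.
From A_Bᵀ y = c: 6·y_production + 6·y_design = 27; 3·y_production + 2·y_design = 11.5.
This yields shadow prices y_production = 2.5, y_design = 2.
web ads enters the basis when its profit ≥ yᵀa₃ = 2.5·2 + 2·1 = 7.

7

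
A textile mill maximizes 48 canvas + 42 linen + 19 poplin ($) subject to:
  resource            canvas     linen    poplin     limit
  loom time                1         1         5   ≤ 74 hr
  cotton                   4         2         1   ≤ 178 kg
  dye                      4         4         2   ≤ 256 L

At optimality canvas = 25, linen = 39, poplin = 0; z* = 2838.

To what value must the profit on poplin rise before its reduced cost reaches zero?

At the optimum: loom time uses 64 of 74 (slack = 10); cotton uses 178 of 178 (binding); dye uses 256 of 256 (binding).
Since loom time is not tight, its dual is 0.
The binding rows give the dual system: 4·y_cotton + 4·y_dye = 48 and 2·y_cotton + 4·y_dye = 42.
Solving: y_cotton = 3, y_dye = 9.
poplin enters the basis when its profit ≥ yᵀa₃ = 3·1 + 9·2 = 21.

21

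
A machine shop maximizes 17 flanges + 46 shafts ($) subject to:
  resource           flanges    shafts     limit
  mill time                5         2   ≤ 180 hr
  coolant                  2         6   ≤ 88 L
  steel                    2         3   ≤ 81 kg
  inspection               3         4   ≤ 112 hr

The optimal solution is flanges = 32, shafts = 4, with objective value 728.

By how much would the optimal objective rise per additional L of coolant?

7

Binding: coolant and inspection. Non-binding: mill time (12 unused), steel (5 unused).
Since mill time, steel are not tight, their duals are 0.
The binding rows give the dual system: 2·y_coolant + 3·y_inspection = 17 and 6·y_coolant + 4·y_inspection = 46.
This yields shadow prices y_coolant = 7, y_inspection = 1.
Shadow price of coolant = 7.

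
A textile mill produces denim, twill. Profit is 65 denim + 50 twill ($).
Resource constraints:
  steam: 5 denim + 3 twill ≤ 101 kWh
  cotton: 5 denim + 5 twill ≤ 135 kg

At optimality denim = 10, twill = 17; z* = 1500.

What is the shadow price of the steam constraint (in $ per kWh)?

Both steam and cotton are binding at x*.
The binding rows give the dual system: 5·y_steam + 5·y_cotton = 65 and 3·y_steam + 5·y_cotton = 50.
Solving: y_steam = 7.5, y_cotton = 5.5.
Shadow price of steam = 7.5.

7.5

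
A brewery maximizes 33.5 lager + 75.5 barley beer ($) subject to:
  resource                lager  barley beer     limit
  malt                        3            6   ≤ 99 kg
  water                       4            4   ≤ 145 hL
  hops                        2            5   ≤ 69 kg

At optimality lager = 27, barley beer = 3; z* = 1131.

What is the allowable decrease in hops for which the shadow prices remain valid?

3

Binding constraints: malt, hops. The basis is B = [[3,6],[2,5]] with det 3.
Per unit decrease in hops, x* moves by d = (2, -1).
The basis stays optimal until barley beer reaches 0; allowable decrease = 3 kg.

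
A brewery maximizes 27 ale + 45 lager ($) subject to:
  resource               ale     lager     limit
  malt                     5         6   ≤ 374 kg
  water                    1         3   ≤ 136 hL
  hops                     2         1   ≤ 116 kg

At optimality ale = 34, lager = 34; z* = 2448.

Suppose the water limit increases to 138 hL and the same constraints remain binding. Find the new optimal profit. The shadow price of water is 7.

Δb = 2, so new z* = 2448 + (7)·(2) = 2448 + 14 = 2462.

2462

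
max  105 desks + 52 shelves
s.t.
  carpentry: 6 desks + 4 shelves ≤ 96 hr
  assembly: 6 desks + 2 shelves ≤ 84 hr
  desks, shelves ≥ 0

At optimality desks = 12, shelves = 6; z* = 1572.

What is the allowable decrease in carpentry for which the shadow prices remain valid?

Binding constraints: carpentry, assembly. The basis is B = [[6,4],[6,2]] with det -12.
Per unit decrease in carpentry, x* moves by d = (0.1667, -0.5).
The basis stays optimal until shelves reaches 0; allowable decrease = 12 hr.

12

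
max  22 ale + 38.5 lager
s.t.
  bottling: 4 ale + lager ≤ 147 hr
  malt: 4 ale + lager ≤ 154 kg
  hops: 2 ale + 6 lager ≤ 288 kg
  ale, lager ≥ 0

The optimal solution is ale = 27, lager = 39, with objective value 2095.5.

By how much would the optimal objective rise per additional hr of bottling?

2.5

Check each constraint at x*: bottling 147/147 (tight); malt 147/154 (slack 7); hops 288/288 (tight).
Since malt is not tight, its dual is 0.
From A_Bᵀ y = c: 4·y_bottling + 2·y_hops = 22; 1·y_bottling + 6·y_hops = 38.5.
This yields shadow prices y_bottling = 2.5, y_hops = 6.
Shadow price of bottling = 2.5.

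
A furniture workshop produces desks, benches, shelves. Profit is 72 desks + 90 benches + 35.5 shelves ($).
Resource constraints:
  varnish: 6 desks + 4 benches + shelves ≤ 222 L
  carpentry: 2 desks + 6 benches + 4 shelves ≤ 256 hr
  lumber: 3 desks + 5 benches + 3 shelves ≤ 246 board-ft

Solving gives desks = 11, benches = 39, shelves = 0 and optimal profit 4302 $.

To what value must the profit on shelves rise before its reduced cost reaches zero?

Check each constraint at x*: varnish 222/222 (tight); carpentry 256/256 (tight); lumber 228/246 (slack 18).
Slack constraints have shadow price 0 (complementary slackness).
From A_Bᵀ y = c: 6·y_varnish + 2·y_carpentry = 72; 4·y_varnish + 6·y_carpentry = 90.
→ y_varnish = 9 and y_carpentry = 9.
shelves enters the basis when its profit ≥ yᵀa₃ = 9·1 + 9·4 = 45.

45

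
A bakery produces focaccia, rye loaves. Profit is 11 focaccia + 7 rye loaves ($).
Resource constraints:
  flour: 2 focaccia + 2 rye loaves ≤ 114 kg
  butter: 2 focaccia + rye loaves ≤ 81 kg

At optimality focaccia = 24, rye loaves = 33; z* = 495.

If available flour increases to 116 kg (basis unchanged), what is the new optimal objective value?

Check each constraint at x*: flour 114/114 (tight); butter 81/81 (tight).
Dual feasibility on the basic columns requires 2·y_flour + 2·y_butter = 11, 2·y_flour + 1·y_butter = 7.
→ y_flour = 1.5 and y_butter = 4.
Δz = y_flour·Δb = 1.5 × (2) = 3, so new z* = 495 + 3 = 498.

498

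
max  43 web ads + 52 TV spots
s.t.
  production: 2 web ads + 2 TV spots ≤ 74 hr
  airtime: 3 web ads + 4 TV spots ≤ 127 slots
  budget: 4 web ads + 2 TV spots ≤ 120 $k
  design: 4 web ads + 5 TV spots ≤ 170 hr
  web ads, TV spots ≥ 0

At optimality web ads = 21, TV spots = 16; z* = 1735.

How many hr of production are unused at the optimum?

0

production used = 2·21 + 2·16 = 74; slack = 74 − 74 = 0.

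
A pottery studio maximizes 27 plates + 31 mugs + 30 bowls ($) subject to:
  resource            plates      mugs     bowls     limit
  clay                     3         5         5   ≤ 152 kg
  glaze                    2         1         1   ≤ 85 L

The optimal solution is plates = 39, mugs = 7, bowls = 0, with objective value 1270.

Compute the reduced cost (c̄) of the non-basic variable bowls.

-1

Check each constraint at x*: clay 152/152 (tight); glaze 85/85 (tight).
From A_Bᵀ y = c: 3·y_clay + 2·y_glaze = 27; 5·y_clay + 1·y_glaze = 31.
This yields shadow prices y_clay = 5, y_glaze = 6.
Reduced cost of bowls: c₃ − yᵀa₃ = 30 − (5·5 + 6·1) = 30 − 31 = -1.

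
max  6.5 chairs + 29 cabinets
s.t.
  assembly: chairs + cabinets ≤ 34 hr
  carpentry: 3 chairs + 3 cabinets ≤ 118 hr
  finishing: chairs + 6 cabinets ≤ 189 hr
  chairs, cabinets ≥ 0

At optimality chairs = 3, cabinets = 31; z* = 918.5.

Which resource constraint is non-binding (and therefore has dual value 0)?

carpentry

assembly: 34/34 (binding)
carpentry: 102/118 (slack 16)
finishing: 189/189 (binding)
By complementary slackness, a constraint with positive slack has shadow price 0 → carpentry.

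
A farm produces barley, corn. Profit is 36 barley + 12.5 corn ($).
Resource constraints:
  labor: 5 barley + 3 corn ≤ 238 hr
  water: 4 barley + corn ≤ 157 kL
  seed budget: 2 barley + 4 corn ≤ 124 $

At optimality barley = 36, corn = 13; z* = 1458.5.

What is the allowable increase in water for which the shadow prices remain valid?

Binding constraints: water, seed budget. The basis is B = [[4,1],[2,4]] with det 14.
Per unit increase in water, x* moves by d = (0.2857, -0.1429).
The basis stays optimal until labor becomes binding; allowable increase = 19 kL.

19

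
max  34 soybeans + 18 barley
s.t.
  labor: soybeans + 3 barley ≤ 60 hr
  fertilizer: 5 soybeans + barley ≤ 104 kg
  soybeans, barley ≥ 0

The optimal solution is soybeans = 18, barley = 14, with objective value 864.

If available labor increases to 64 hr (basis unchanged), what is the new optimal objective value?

At the optimum: labor uses 60 of 60 (binding); fertilizer uses 104 of 104 (binding).
The binding rows give the dual system: 1·y_labor + 5·y_fertilizer = 34 and 3·y_labor + 1·y_fertilizer = 18.
Solving: y_labor = 4, y_fertilizer = 6.
Δz = y_labor·Δb = 4 × (4) = 16, so new z* = 864 + 16 = 880.

880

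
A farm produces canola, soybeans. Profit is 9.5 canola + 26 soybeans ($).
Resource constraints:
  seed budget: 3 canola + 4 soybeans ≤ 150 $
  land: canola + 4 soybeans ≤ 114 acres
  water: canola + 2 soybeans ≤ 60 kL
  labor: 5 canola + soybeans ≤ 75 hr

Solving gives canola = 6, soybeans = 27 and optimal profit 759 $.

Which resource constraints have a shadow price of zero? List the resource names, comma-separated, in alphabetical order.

seed budget: 126/150 (slack 24)
land: 114/114 (binding)
water: 60/60 (binding)
labor: 57/75 (slack 18)
By complementary slackness, a constraint with positive slack has shadow price 0 → labor, seed budget.

labor, seed budget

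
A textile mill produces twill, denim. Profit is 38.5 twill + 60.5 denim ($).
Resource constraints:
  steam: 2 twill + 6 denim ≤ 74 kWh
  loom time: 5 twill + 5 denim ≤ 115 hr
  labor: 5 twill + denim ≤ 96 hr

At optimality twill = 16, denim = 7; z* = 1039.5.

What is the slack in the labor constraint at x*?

labor used = 5·16 + 1·7 = 87; slack = 96 − 87 = 9.

9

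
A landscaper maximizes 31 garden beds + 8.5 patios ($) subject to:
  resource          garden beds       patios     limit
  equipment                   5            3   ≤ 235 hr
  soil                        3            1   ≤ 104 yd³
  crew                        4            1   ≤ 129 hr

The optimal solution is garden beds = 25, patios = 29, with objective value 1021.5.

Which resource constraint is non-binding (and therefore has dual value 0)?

equipment: 212/235 (slack 23)
soil: 104/104 (binding)
crew: 129/129 (binding)
By complementary slackness, a constraint with positive slack has shadow price 0 → equipment.

equipment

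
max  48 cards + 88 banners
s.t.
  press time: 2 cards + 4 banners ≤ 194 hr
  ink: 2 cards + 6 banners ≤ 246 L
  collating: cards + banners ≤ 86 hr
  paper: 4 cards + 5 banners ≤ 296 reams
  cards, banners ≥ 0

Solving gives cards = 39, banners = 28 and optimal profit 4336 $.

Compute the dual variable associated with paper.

8

Binding: ink and paper. Non-binding: press time (4 unused), collating (19 unused).
By complementary slackness, y = 0 for the non-binding constraints.
Dual feasibility on the basic columns requires 2·y_ink + 4·y_paper = 48, 6·y_ink + 5·y_paper = 88.
Solving: y_ink = 8, y_paper = 8.
Shadow price of paper = 8.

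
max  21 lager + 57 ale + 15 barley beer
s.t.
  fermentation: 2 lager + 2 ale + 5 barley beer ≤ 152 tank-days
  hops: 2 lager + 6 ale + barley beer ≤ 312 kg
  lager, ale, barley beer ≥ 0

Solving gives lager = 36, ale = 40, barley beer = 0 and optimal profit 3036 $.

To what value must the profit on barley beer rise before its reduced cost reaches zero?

16.5

Check each constraint at x*: fermentation 152/152 (tight); hops 312/312 (tight).
From A_Bᵀ y = c: 2·y_fermentation + 2·y_hops = 21; 2·y_fermentation + 6·y_hops = 57.
This yields shadow prices y_fermentation = 1.5, y_hops = 9.
barley beer enters the basis when its profit ≥ yᵀa₃ = 1.5·5 + 9·1 = 16.5.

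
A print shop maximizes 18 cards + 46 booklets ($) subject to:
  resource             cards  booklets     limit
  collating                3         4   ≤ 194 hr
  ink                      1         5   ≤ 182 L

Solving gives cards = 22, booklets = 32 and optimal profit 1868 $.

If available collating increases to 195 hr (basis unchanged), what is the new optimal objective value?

1872

Both collating and ink are binding at x*.
Dual feasibility on the basic columns requires 3·y_collating + 1·y_ink = 18, 4·y_collating + 5·y_ink = 46.
This yields shadow prices y_collating = 4, y_ink = 6.
Δz = y_collating·Δb = 4 × (1) = 4, so new z* = 1868 + 4 = 1872.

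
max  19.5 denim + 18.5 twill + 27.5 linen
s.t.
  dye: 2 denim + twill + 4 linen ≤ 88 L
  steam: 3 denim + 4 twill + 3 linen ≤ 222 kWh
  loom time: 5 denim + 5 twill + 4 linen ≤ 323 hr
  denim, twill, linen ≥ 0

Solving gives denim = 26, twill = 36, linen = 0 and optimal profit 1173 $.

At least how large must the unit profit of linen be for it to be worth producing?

28.5

At the optimum: dye uses 88 of 88 (binding); steam uses 222 of 222 (binding); loom time uses 310 of 323 (slack = 13).
Slack constraints have shadow price 0 (complementary slackness).
The binding rows give the dual system: 2·y_dye + 3·y_steam = 19.5 and 1·y_dye + 4·y_steam = 18.5.
This yields shadow prices y_dye = 4.5, y_steam = 3.5.
linen enters the basis when its profit ≥ yᵀa₃ = 4.5·4 + 3.5·3 = 28.5.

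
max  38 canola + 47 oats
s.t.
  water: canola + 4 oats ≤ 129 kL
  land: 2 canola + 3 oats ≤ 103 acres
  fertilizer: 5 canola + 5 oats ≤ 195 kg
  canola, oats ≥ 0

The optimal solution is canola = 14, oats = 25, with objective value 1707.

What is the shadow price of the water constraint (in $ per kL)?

At the optimum: water uses 114 of 129 (slack = 15); land uses 103 of 103 (binding); fertilizer uses 195 of 195 (binding).
Since water is not tight, its dual is 0.
From A_Bᵀ y = c: 2·y_land + 5·y_fertilizer = 38; 3·y_land + 5·y_fertilizer = 47.
→ y_land = 9 and y_fertilizer = 4.
Shadow price of water = 0.

0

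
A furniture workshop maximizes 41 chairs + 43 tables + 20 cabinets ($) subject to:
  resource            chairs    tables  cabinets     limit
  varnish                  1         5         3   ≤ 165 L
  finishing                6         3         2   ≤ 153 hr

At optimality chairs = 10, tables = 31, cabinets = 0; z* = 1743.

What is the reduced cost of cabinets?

-7

Both varnish and finishing are binding at x*.
The binding rows give the dual system: 1·y_varnish + 6·y_finishing = 41 and 5·y_varnish + 3·y_finishing = 43.
Solving: y_varnish = 5, y_finishing = 6.
Reduced cost of cabinets: c₃ − yᵀa₃ = 20 − (5·3 + 6·2) = 20 − 27 = -7.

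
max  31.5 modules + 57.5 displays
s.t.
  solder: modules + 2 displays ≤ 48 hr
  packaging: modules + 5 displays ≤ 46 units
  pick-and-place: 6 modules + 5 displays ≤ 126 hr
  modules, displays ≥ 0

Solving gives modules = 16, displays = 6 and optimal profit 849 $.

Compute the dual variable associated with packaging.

7.5

Check each constraint at x*: solder 28/48 (slack 20); packaging 46/46 (tight); pick-and-place 126/126 (tight).
Since solder is not tight, its dual is 0.
From A_Bᵀ y = c: 1·y_packaging + 6·y_pick-and-place = 31.5; 5·y_packaging + 5·y_pick-and-place = 57.5.
This yields shadow prices y_packaging = 7.5, y_pick-and-place = 4.
Shadow price of packaging = 7.5.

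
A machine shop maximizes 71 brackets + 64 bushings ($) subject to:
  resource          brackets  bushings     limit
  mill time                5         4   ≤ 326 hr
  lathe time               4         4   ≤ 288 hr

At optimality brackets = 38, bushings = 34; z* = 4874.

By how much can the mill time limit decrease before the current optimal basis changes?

Binding constraints: mill time, lathe time. The basis is B = [[5,4],[4,4]] with det 4.
Per unit decrease in mill time, x* moves by d = (-1, 1).
The basis stays optimal until brackets reaches 0; allowable decrease = 38 hr.

38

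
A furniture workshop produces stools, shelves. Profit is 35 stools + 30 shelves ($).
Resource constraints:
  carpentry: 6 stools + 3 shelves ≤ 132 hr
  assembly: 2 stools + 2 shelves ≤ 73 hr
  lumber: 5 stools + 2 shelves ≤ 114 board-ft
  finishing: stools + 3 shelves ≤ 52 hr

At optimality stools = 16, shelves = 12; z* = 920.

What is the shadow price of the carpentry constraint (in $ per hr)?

5

Binding: carpentry and finishing. Non-binding: assembly (17 unused), lumber (10 unused).
Slack constraints have shadow price 0 (complementary slackness).
The binding rows give the dual system: 6·y_carpentry + 1·y_finishing = 35 and 3·y_carpentry + 3·y_finishing = 30.
This yields shadow prices y_carpentry = 5, y_finishing = 5.
Shadow price of carpentry = 5.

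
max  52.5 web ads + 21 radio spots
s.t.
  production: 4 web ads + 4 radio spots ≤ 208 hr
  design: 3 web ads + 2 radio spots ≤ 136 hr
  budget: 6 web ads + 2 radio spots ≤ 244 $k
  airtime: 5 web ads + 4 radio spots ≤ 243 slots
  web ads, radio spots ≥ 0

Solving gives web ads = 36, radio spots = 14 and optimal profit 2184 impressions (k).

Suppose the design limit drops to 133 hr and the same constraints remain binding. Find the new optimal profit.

2173.5

Binding: design and budget. Non-binding: production (8 unused), airtime (7 unused).
By complementary slackness, y = 0 for the non-binding constraints.
From A_Bᵀ y = c: 3·y_design + 6·y_budget = 52.5; 2·y_design + 2·y_budget = 21.
→ y_design = 3.5 and y_budget = 7.
Δz = y_design·Δb = 3.5 × (-3) = -10.5, so new z* = 2184 − 10.5 = 2173.5.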